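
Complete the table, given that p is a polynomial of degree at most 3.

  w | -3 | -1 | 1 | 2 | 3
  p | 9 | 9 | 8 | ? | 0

The 4 known values determine p uniquely (degree ≤ 3).
Evaluate each Lagrange basis at w = 2:
L_0(2) = (3)·(1)·(-1)/[(-2)·(-4)·(-6)] = 1/16
L_1(2) = (5)·(1)·(-1)/[(2)·(-2)·(-4)] = -5/16
L_2(2) = (5)·(3)·(-1)/[(4)·(2)·(-2)] = 15/16
L_3(2) = (5)·(3)·(1)/[(6)·(4)·(2)] = 5/16
Sum: 9·(1/16) + 9·(-5/16) + 8·(15/16) + 0 = 21/4

21/4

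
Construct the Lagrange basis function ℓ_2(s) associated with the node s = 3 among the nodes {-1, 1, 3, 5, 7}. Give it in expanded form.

ℓ_2(s) = (s + 1)(s - 1)(s - 5)(s - 7) / [(4)·(2)·(-2)·(-4)]
       = (s^4 - 12s^3 + 34s^2 + 12s - 35) / (64)

ℓ_2(s) = (1/64)s^4 - (3/16)s^3 + (17/32)s^2 + (3/16)s - 35/64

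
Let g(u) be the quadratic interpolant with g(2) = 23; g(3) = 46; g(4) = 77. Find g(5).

116

Using Newton's divided-difference form:
g[2,3] = (46 - 23) / (3 - 2) = 23
g[3,4] = (77 - 46) / (4 - 3) = 31
g[2,3,4] = (31 - 23) / (4 - 2) = 4
g(5) = 23 + 23·(3) + 4·(3)·(2) = 116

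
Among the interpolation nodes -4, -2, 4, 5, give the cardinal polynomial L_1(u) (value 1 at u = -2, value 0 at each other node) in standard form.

L_1(u) = (1/84)u^3 - (5/84)u^2 - (4/21)u + 20/21

L_1(u) = (u + 4)(u - 4)(u - 5) / [(2)·(-6)·(-7)]
       = (u^3 - 5u^2 - 16u + 80) / (84)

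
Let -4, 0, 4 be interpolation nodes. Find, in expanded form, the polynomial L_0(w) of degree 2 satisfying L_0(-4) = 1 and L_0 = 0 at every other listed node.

L_0(w) = (1/32)w^2 - (1/8)w

L_0(w) = w(w - 4) / [(-4)·(-8)]
       = (w^2 - 4w) / (32)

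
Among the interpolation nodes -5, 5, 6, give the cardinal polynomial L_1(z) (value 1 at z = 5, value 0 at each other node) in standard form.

L_1(z) = (z + 5)(z - 6) / [(10)·(-1)]
       = (z^2 - z - 30) / (-10)

L_1(z) = -(1/10)z^2 + (1/10)z + 3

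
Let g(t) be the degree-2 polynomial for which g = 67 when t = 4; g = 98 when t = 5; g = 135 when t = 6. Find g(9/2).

327/4

Using Newton's divided-difference form:
g[4,5] = (98 - 67) / (5 - 4) = 31
g[5,6] = (135 - 98) / (6 - 5) = 37
g[4,5,6] = (37 - 31) / (6 - 4) = 3
g(9/2) = 67 + 31·(1/2) + 3·(1/2)·(-1/2) = 327/4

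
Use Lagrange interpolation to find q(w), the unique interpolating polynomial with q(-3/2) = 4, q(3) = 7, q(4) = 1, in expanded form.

q(w) = -(40/33)w^2 + (82/33)w + 115/11

Build the Lagrange basis polynomials:
L_0(w) = (w - 3)(w - 4) / [99/4] = (4/99)w^2 - (28/99)w + 16/33
L_1(w) = (w + 3/2)(w - 4) / [-9/2] = -(2/9)w^2 + (5/9)w + 4/3
L_2(w) = (w + 3/2)(w - 3) / [11/2] = (2/11)w^2 - (3/11)w - 9/11
q(w) = 4·L_0 + 7·L_1 + 1·L_2
  4·L_0(w) = (16/99)w^2 - (112/99)w + 64/33
  7·L_1(w) = -(14/9)w^2 + (35/9)w + 28/3
  1·L_2(w) = (2/11)w^2 - (3/11)w - 9/11
Adding term by term: -(40/33)w^2 + (82/33)w + 115/11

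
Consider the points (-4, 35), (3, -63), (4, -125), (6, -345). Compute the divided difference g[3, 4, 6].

-16

g[3,4] = (-125 - (-63)) / (4 - 3) = -62
g[4,6] = (-345 - (-125)) / (6 - 4) = -110
g[3,4,6] = (-110 - (-62)) / (6 - 3) = -16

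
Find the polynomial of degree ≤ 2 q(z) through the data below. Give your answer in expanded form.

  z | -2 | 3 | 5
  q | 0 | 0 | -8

q(z) = -(4/7)z^2 + (4/7)z + 24/7

L_0(z) = (z - 3)(z - 5) / [35] = (1/35)z^2 - (8/35)z + 3/7
L_1(z) = (z + 2)(z - 5) / [-10] = -(1/10)z^2 + (3/10)z + 1
L_2(z) = (z + 2)(z - 3) / [14] = (1/14)z^2 - (1/14)z - 3/7
q(z) = 0·L_0 + 0·L_1 + (-8)·L_2
  0·L_0(z) = 0
  0·L_1(z) = 0
  (-8)·L_2(z) = -(4/7)z^2 + (4/7)z + 24/7
Adding term by term: -(4/7)z^2 + (4/7)z + 24/7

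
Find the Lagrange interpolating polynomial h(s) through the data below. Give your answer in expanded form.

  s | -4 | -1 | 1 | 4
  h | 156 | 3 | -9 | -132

Build the Lagrange basis polynomials:
L_0(s) = (s + 1)(s - 1)(s - 4) / [-120] = -(1/120)s^3 + (1/30)s^2 + (1/120)s - 1/30
L_1(s) = (s + 4)(s - 1)(s - 4) / [30] = (1/30)s^3 - (1/30)s^2 - (8/15)s + 8/15
L_2(s) = (s + 4)(s + 1)(s - 4) / [-30] = -(1/30)s^3 - (1/30)s^2 + (8/15)s + 8/15
L_3(s) = (s + 4)(s + 1)(s - 1) / [120] = (1/120)s^3 + (1/30)s^2 - (1/120)s - 1/30
h(s) = 156·L_0 + 3·L_1 + (-9)·L_2 + (-132)·L_3
  156·L_0(s) = -(13/10)s^3 + (26/5)s^2 + (13/10)s - 26/5
  3·L_1(s) = (1/10)s^3 - (1/10)s^2 - (8/5)s + 8/5
  (-9)·L_2(s) = (3/10)s^3 + (3/10)s^2 - (24/5)s - 24/5
  (-132)·L_3(s) = -(11/10)s^3 - (22/5)s^2 + (11/10)s + 22/5
Adding term by term: -2s^3 + s^2 - 4s - 4

h(s) = -2s^3 + s^2 - 4s - 4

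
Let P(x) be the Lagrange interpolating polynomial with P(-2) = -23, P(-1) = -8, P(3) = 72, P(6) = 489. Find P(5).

292

Evaluate each Lagrange basis at x = 5:
L_0(5) = (6)·(2)·(-1)/[(-1)·(-5)·(-8)] = 3/10
L_1(5) = (7)·(2)·(-1)/[(1)·(-4)·(-7)] = -1/2
L_2(5) = (7)·(6)·(-1)/[(5)·(4)·(-3)] = 7/10
L_3(5) = (7)·(6)·(2)/[(8)·(7)·(3)] = 1/2
Sum: (-23)·(3/10) + (-8)·(-1/2) + 72·(7/10) + 489·(1/2) = 292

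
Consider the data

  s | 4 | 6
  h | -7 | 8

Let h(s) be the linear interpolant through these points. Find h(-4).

-67

L_0(-4) = (-10)/[(-2)] = 5
L_1(-4) = (-8)/[(2)] = -4
Sum: (-7)·(5) + 8·(-4) = -67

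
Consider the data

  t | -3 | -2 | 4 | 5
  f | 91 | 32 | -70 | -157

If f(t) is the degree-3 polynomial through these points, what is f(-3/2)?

Using Newton's divided-difference form:
f[-3,-2] = (32 - 91) / (-2 - (-3)) = -59
f[-2,4] = (-70 - 32) / (4 - (-2)) = -17
f[4,5] = (-157 - (-70)) / (5 - 4) = -87
f[-3,-2,4] = (-17 - (-59)) / (4 - (-3)) = 6
f[-2,4,5] = (-87 - (-17)) / (5 - (-2)) = -10
f[-3,-2,4,5] = (-10 - 6) / (5 - (-3)) = -2
f(-3/2) = 91 + (-59)·(3/2) + 6·(3/2)·(1/2) + (-2)·(3/2)·(1/2)·(-11/2) = 61/4

61/4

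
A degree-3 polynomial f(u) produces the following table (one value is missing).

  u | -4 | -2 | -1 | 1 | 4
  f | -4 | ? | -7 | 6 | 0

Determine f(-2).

-57/5

The 4 known values determine f uniquely (degree ≤ 3).
Evaluate each Lagrange basis at u = -2:
L_0(-2) = (-1)·(-3)·(-6)/[(-3)·(-5)·(-8)] = 3/20
L_1(-2) = (2)·(-3)·(-6)/[(3)·(-2)·(-5)] = 6/5
L_2(-2) = (2)·(-1)·(-6)/[(5)·(2)·(-3)] = -2/5
L_3(-2) = (2)·(-1)·(-3)/[(8)·(5)·(3)] = 1/20
Sum: (-4)·(3/20) + (-7)·(6/5) + 6·(-2/5) + 0 = -57/5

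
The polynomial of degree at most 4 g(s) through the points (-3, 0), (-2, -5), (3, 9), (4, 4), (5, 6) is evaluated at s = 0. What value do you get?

9

Evaluate each Lagrange basis at s = 0:
L_0(0) = (2)·(-3)·(-4)·(-5)/[(-1)·(-6)·(-7)·(-8)] = -5/14
L_1(0) = (3)·(-3)·(-4)·(-5)/[(1)·(-5)·(-6)·(-7)] = 6/7
L_2(0) = (3)·(2)·(-4)·(-5)/[(6)·(5)·(-1)·(-2)] = 2
L_3(0) = (3)·(2)·(-3)·(-5)/[(7)·(6)·(1)·(-1)] = -15/7
L_4(0) = (3)·(2)·(-3)·(-4)/[(8)·(7)·(2)·(1)] = 9/14
Sum: 0 + (-5)·(6/7) + 9·(2) + 4·(-15/7) + 6·(9/14) = 9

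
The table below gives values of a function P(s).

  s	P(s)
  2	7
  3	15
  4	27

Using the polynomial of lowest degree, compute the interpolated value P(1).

3

Evaluate each Lagrange basis at s = 1:
L_0(1) = (-2)·(-3)/[(-1)·(-2)] = 3
L_1(1) = (-1)·(-3)/[(1)·(-1)] = -3
L_2(1) = (-1)·(-2)/[(2)·(1)] = 1
Sum: 7·(3) + 15·(-3) + 27·(1) = 3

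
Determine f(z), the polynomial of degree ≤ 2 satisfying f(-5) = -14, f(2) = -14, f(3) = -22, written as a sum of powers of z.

f(z) = -z^2 - 3z - 4

Newton's divided differences:
f[-5,2] = (-14 - (-14)) / (2 - (-5)) = 0
f[2,3] = (-22 - (-14)) / (3 - 2) = -8
f[-5,2,3] = (-8 - 0) / (3 - (-5)) = -1
f(z) = -14 + (-1)·(z + 5)(z - 2)
Expanding: f(z) = -z^2 - 3z - 4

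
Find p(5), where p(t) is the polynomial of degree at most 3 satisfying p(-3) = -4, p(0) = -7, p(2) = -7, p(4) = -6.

Using Newton's divided-difference form:
p[-3,0] = (-7 - (-4)) / (0 - (-3)) = -1
p[0,2] = (-7 - (-7)) / (2 - 0) = 0
p[2,4] = (-6 - (-7)) / (4 - 2) = 1/2
p[-3,0,2] = (0 - (-1)) / (2 - (-3)) = 1/5
p[0,2,4] = (1/2 - 0) / (4 - 0) = 1/8
p[-3,0,2,4] = (1/8 - 1/5) / (4 - (-3)) = -3/280
p(5) = -4 + (-1)·(8) + (1/5)·(8)·(5) + (-3/280)·(8)·(5)·(3) = -37/7

-37/7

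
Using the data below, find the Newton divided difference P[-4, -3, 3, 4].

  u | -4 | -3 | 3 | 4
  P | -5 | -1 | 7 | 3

P[-4,-3] = (-1 - (-5)) / (-3 - (-4)) = 4
P[-3,3] = (7 - (-1)) / (3 - (-3)) = 4/3
P[3,4] = (3 - 7) / (4 - 3) = -4
P[-4,-3,3] = (4/3 - 4) / (3 - (-4)) = -8/21
P[-3,3,4] = (-4 - 4/3) / (4 - (-3)) = -16/21
P[-4,-3,3,4] = (-16/21 - (-8/21)) / (4 - (-4)) = -1/21

-1/21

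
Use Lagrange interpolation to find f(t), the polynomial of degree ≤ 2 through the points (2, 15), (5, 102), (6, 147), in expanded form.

f(t) = 4t^2 + t - 3

Build the Lagrange basis polynomials:
L_0(t) = (t - 5)(t - 6) / [12] = (1/12)t^2 - (11/12)t + 5/2
L_1(t) = (t - 2)(t - 6) / [-3] = -(1/3)t^2 + (8/3)t - 4
L_2(t) = (t - 2)(t - 5) / [4] = (1/4)t^2 - (7/4)t + 5/2
f(t) = 15·L_0 + 102·L_1 + 147·L_2
  15·L_0(t) = (5/4)t^2 - (55/4)t + 75/2
  102·L_1(t) = -34t^2 + 272t - 408
  147·L_2(t) = (147/4)t^2 - (1029/4)t + 735/2
Adding term by term: 4t^2 + t - 3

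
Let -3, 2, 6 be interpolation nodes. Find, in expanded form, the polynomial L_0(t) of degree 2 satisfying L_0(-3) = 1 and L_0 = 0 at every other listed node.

L_0(t) = (t - 2)(t - 6) / [(-5)·(-9)]
       = (t^2 - 8t + 12) / (45)

L_0(t) = (1/45)t^2 - (8/45)t + 4/15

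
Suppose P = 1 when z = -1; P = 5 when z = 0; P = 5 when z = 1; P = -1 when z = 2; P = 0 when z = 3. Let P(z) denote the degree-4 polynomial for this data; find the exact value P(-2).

Using Newton's divided-difference form:
P[-1,0] = (5 - 1) / (0 - (-1)) = 4
P[0,1] = (5 - 5) / (1 - 0) = 0
P[1,2] = (-1 - 5) / (2 - 1) = -6
P[2,3] = (0 - (-1)) / (3 - 2) = 1
P[-1,0,1] = (0 - 4) / (1 - (-1)) = -2
P[0,1,2] = (-6 - 0) / (2 - 0) = -3
P[1,2,3] = (1 - (-6)) / (3 - 1) = 7/2
P[-1,0,1,2] = (-3 - (-2)) / (2 - (-1)) = -1/3
P[0,1,2,3] = (7/2 - (-3)) / (3 - 0) = 13/6
P[-1,0,1,2,3] = (13/6 - (-1/3)) / (3 - (-1)) = 5/8
P(-2) = 1 + 4·(-1) + (-2)·(-1)·(-2) + (-1/3)·(-1)·(-2)·(-3) + (5/8)·(-1)·(-2)·(-3)·(-4) = 10

10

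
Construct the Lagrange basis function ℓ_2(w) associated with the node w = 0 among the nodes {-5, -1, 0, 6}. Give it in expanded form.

ℓ_2(w) = (w + 5)(w + 1)(w - 6) / [(5)·(1)·(-6)]
       = (w^3 - 31w - 30) / (-30)

ℓ_2(w) = -(1/30)w^3 + (31/30)w + 1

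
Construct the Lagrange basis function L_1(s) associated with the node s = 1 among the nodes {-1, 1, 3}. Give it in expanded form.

L_1(s) = -(1/4)s^2 + (1/2)s + 3/4

L_1(s) = (s + 1)(s - 3) / [(2)·(-2)]
       = (s^2 - 2s - 3) / (-4)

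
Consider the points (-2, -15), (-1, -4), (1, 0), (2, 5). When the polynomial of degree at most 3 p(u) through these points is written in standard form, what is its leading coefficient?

1

Build the Lagrange basis polynomials:
L_0(u) = (u + 1)(u - 1)(u - 2) / [-12] = -(1/12)u^3 + (1/6)u^2 + (1/12)u - 1/6
L_1(u) = (u + 2)(u - 1)(u - 2) / [6] = (1/6)u^3 - (1/6)u^2 - (2/3)u + 2/3
L_2(u) = (u + 2)(u + 1)(u - 2) / [-6] = -(1/6)u^3 - (1/6)u^2 + (2/3)u + 2/3
L_3(u) = (u + 2)(u + 1)(u - 1) / [12] = (1/12)u^3 + (1/6)u^2 - (1/12)u - 1/6
p(u) = (-15)·L_0 + (-4)·L_1 + 0·L_2 + 5·L_3
Only the coefficient of u^3 is needed; take it from each L_i and combine:
(-15)·(-1/12) + (-4)·(1/6) + 0·(-1/6) + 5·(1/12) = 1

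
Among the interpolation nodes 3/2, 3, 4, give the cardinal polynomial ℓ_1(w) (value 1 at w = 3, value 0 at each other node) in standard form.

ℓ_1(w) = (w - 3/2)(w - 4) / [(3/2)·(-1)]
       = (w^2 - (11/2)w + 6) / (-3/2)

ℓ_1(w) = -(2/3)w^2 + (11/3)w - 4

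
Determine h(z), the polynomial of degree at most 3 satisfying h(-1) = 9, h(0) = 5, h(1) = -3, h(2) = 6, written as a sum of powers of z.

L_0(z) = z(z - 1)(z - 2) / [-6] = -(1/6)z^3 + (1/2)z^2 - (1/3)z
L_1(z) = (z + 1)(z - 1)(z - 2) / [2] = (1/2)z^3 - z^2 - (1/2)z + 1
L_2(z) = (z + 1)z(z - 2) / [-2] = -(1/2)z^3 + (1/2)z^2 + z
L_3(z) = (z + 1)z(z - 1) / [6] = (1/6)z^3 - (1/6)z
h(z) = 9·L_0 + 5·L_1 + (-3)·L_2 + 6·L_3
  9·L_0(z) = -(3/2)z^3 + (9/2)z^2 - 3z
  5·L_1(z) = (5/2)z^3 - 5z^2 - (5/2)z + 5
  (-3)·L_2(z) = (3/2)z^3 - (3/2)z^2 - 3z
  6·L_3(z) = z^3 - z
Adding term by term: (7/2)z^3 - 2z^2 - (19/2)z + 5

h(z) = (7/2)z^3 - 2z^2 - (19/2)z + 5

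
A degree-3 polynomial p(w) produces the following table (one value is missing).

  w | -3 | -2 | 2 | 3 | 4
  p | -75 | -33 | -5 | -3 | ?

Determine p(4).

The 4 known values determine p uniquely (degree ≤ 3).
L_0(4) = (6)·(2)·(1)/[(-1)·(-5)·(-6)] = -2/5
L_1(4) = (7)·(2)·(1)/[(1)·(-4)·(-5)] = 7/10
L_2(4) = (7)·(6)·(1)/[(5)·(4)·(-1)] = -21/10
L_3(4) = (7)·(6)·(2)/[(6)·(5)·(1)] = 14/5
Sum: (-75)·(-2/5) + (-33)·(7/10) + (-5)·(-21/10) + (-3)·(14/5) = 9

9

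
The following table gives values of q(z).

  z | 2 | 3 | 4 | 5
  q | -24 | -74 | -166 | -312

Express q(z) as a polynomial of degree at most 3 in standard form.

Newton's divided differences:
q[2,3] = (-74 - (-24)) / (3 - 2) = -50
q[3,4] = (-166 - (-74)) / (4 - 3) = -92
q[4,5] = (-312 - (-166)) / (5 - 4) = -146
q[2,3,4] = (-92 - (-50)) / (4 - 2) = -21
q[3,4,5] = (-146 - (-92)) / (5 - 3) = -27
q[2,3,4,5] = (-27 - (-21)) / (5 - 2) = -2
q(z) = -24 + (-50)·(z - 2) + (-21)·(z - 2)(z - 3) + (-2)·(z - 2)(z - 3)(z - 4)
Expanding: q(z) = -2z^3 - 3z^2 + 3z - 2

q(z) = -2z^3 - 3z^2 + 3z - 2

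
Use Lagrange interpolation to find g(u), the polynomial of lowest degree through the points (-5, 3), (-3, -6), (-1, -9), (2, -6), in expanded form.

Build the Lagrange basis polynomials:
L_0(u) = (u + 3)(u + 1)(u - 2) / [-56] = -(1/56)u^3 - (1/28)u^2 + (5/56)u + 3/28
L_1(u) = (u + 5)(u + 1)(u - 2) / [20] = (1/20)u^3 + (1/5)u^2 - (7/20)u - 1/2
L_2(u) = (u + 5)(u + 3)(u - 2) / [-24] = -(1/24)u^3 - (1/4)u^2 + (1/24)u + 5/4
L_3(u) = (u + 5)(u + 3)(u + 1) / [105] = (1/105)u^3 + (3/35)u^2 + (23/105)u + 1/7
g(u) = 3·L_0 + (-6)·L_1 + (-9)·L_2 + (-6)·L_3
  3·L_0(u) = -(3/56)u^3 - (3/28)u^2 + (15/56)u + 9/28
  (-6)·L_1(u) = -(3/10)u^3 - (6/5)u^2 + (21/10)u + 3
  (-9)·L_2(u) = (3/8)u^3 + (9/4)u^2 - (3/8)u - 45/4
  (-6)·L_3(u) = -(2/35)u^3 - (18/35)u^2 - (46/35)u - 6/7
Adding term by term: -(1/28)u^3 + (3/7)u^2 + (19/28)u - 123/14

g(u) = -(1/28)u^3 + (3/7)u^2 + (19/28)u - 123/14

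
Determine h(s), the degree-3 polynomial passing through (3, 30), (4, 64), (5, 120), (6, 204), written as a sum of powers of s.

h(s) = s^3 - s^2 + 4s

Build the Lagrange basis polynomials:
L_0(s) = (s - 4)(s - 5)(s - 6) / [-6] = -(1/6)s^3 + (5/2)s^2 - (37/3)s + 20
L_1(s) = (s - 3)(s - 5)(s - 6) / [2] = (1/2)s^3 - 7s^2 + (63/2)s - 45
L_2(s) = (s - 3)(s - 4)(s - 6) / [-2] = -(1/2)s^3 + (13/2)s^2 - 27s + 36
L_3(s) = (s - 3)(s - 4)(s - 5) / [6] = (1/6)s^3 - 2s^2 + (47/6)s - 10
h(s) = 30·L_0 + 64·L_1 + 120·L_2 + 204·L_3
  30·L_0(s) = -5s^3 + 75s^2 - 370s + 600
  64·L_1(s) = 32s^3 - 448s^2 + 2016s - 2880
  120·L_2(s) = -60s^3 + 780s^2 - 3240s + 4320
  204·L_3(s) = 34s^3 - 408s^2 + 1598s - 2040
Adding term by term: s^3 - s^2 + 4s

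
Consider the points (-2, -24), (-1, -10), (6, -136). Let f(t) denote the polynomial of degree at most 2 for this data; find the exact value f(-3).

-46

Evaluate each Lagrange basis at t = -3:
L_0(-3) = (-2)·(-9)/[(-1)·(-8)] = 9/4
L_1(-3) = (-1)·(-9)/[(1)·(-7)] = -9/7
L_2(-3) = (-1)·(-2)/[(8)·(7)] = 1/28
Sum: (-24)·(9/4) + (-10)·(-9/7) + (-136)·(1/28) = -46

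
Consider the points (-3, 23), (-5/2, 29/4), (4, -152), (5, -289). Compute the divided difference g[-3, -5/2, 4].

1

g[-3,-5/2] = (29/4 - 23) / (-5/2 - (-3)) = -63/2
g[-5/2,4] = (-152 - 29/4) / (4 - (-5/2)) = -49/2
g[-3,-5/2,4] = (-49/2 - (-63/2)) / (4 - (-3)) = 1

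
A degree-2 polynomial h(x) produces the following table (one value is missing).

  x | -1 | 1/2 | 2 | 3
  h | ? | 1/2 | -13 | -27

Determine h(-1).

The 3 known values determine h uniquely (degree ≤ 2).
Evaluate each Lagrange basis at x = -1:
L_0(-1) = (-3)·(-4)/[(-3/2)·(-5/2)] = 16/5
L_1(-1) = (-3/2)·(-4)/[(3/2)·(-1)] = -4
L_2(-1) = (-3/2)·(-3)/[(5/2)·(1)] = 9/5
Sum: 1/2·(16/5) + (-13)·(-4) + (-27)·(9/5) = 5

5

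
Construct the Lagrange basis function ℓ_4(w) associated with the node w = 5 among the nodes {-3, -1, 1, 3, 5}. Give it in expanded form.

ℓ_4(w) = (w + 3)(w + 1)(w - 1)(w - 3) / [(8)·(6)·(4)·(2)]
       = (w^4 - 10w^2 + 9) / (384)

ℓ_4(w) = (1/384)w^4 - (5/192)w^2 + 3/128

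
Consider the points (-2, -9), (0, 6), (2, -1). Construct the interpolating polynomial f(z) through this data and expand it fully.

f(z) = -(11/4)z^2 + 2z + 6

Newton's divided differences:
f[-2,0] = (6 - (-9)) / (0 - (-2)) = 15/2
f[0,2] = (-1 - 6) / (2 - 0) = -7/2
f[-2,0,2] = (-7/2 - 15/2) / (2 - (-2)) = -11/4
f(z) = -9 + (15/2)·(z + 2) + (-11/4)·(z + 2)z
Expanding: f(z) = -(11/4)z^2 + 2z + 6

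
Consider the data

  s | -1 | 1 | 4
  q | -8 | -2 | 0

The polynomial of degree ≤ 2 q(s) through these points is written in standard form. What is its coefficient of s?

L_0(s) = (s - 1)(s - 4) / [10] = (1/10)s^2 - (1/2)s + 2/5
L_1(s) = (s + 1)(s - 4) / [-6] = -(1/6)s^2 + (1/2)s + 2/3
L_2(s) = (s + 1)(s - 1) / [15] = (1/15)s^2 - 1/15
q(s) = (-8)·L_0 + (-2)·L_1 + 0·L_2
Only the coefficient of s is needed; take it from each L_i and combine:
(-8)·(-1/2) + (-2)·(1/2) + 0·(0) = 3

3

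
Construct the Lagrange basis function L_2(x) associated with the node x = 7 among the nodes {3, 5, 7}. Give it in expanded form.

L_2(x) = (1/8)x^2 - x + 15/8

L_2(x) = (x - 3)(x - 5) / [(4)·(2)]
       = (x^2 - 8x + 15) / (8)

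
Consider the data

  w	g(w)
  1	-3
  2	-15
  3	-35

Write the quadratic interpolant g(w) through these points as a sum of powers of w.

L_0(w) = (w - 2)(w - 3) / [2] = (1/2)w^2 - (5/2)w + 3
L_1(w) = (w - 1)(w - 3) / [-1] = -w^2 + 4w - 3
L_2(w) = (w - 1)(w - 2) / [2] = (1/2)w^2 - (3/2)w + 1
g(w) = (-3)·L_0 + (-15)·L_1 + (-35)·L_2
  (-3)·L_0(w) = -(3/2)w^2 + (15/2)w - 9
  (-15)·L_1(w) = 15w^2 - 60w + 45
  (-35)·L_2(w) = -(35/2)w^2 + (105/2)w - 35
Adding term by term: -4w^2 + 1

g(w) = -4w^2 + 1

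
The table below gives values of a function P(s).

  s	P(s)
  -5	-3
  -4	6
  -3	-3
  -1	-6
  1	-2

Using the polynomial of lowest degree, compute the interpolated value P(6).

-6975/4

L_0(6) = (10)·(9)·(7)·(5)/[(-1)·(-2)·(-4)·(-6)] = 525/8
L_1(6) = (11)·(9)·(7)·(5)/[(1)·(-1)·(-3)·(-5)] = -231
L_2(6) = (11)·(10)·(7)·(5)/[(2)·(1)·(-2)·(-4)] = 1925/8
L_3(6) = (11)·(10)·(9)·(5)/[(4)·(3)·(2)·(-2)] = -825/8
L_4(6) = (11)·(10)·(9)·(7)/[(6)·(5)·(4)·(2)] = 231/8
Sum: (-3)·(525/8) + 6·(-231) + (-3)·(1925/8) + (-6)·(-825/8) + (-2)·(231/8) = -6975/4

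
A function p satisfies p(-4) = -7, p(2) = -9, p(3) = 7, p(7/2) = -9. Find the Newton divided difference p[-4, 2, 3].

p[-4,2] = (-9 - (-7)) / (2 - (-4)) = -1/3
p[2,3] = (7 - (-9)) / (3 - 2) = 16
p[-4,2,3] = (16 - (-1/3)) / (3 - (-4)) = 7/3

7/3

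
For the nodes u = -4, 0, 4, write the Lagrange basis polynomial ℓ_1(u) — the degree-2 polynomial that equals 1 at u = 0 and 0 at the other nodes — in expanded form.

ℓ_1(u) = -(1/16)u^2 + 1

ℓ_1(u) = (u + 4)(u - 4) / [(4)·(-4)]
       = (u^2 - 16) / (-16)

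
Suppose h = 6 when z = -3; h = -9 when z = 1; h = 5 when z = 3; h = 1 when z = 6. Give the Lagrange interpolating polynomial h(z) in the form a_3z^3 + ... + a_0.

Build the Lagrange basis polynomials:
L_0(z) = (z - 1)(z - 3)(z - 6) / [-216] = -(1/216)z^3 + (5/108)z^2 - (1/8)z + 1/12
L_1(z) = (z + 3)(z - 3)(z - 6) / [40] = (1/40)z^3 - (3/20)z^2 - (9/40)z + 27/20
L_2(z) = (z + 3)(z - 1)(z - 6) / [-36] = -(1/36)z^3 + (1/9)z^2 + (5/12)z - 1/2
L_3(z) = (z + 3)(z - 1)(z - 3) / [135] = (1/135)z^3 - (1/135)z^2 - (1/15)z + 1/15
h(z) = 6·L_0 + (-9)·L_1 + 5·L_2 + 1·L_3
  6·L_0(z) = -(1/36)z^3 + (5/18)z^2 - (3/4)z + 1/2
  (-9)·L_1(z) = -(9/40)z^3 + (27/20)z^2 + (81/40)z - 243/20
  5·L_2(z) = -(5/36)z^3 + (5/9)z^2 + (25/12)z - 5/2
  1·L_3(z) = (1/135)z^3 - (1/135)z^2 - (1/15)z + 1/15
Adding term by term: -(83/216)z^3 + (235/108)z^2 + (79/24)z - 169/12

h(z) = -(83/216)z^3 + (235/108)z^2 + (79/24)z - 169/12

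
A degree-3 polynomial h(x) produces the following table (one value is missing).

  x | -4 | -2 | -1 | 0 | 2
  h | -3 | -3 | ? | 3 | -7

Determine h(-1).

The 4 known values determine h uniquely (degree ≤ 3).
Evaluate each Lagrange basis at x = -1:
L_0(-1) = (1)·(-1)·(-3)/[(-2)·(-4)·(-6)] = -1/16
L_1(-1) = (3)·(-1)·(-3)/[(2)·(-2)·(-4)] = 9/16
L_2(-1) = (3)·(1)·(-3)/[(4)·(2)·(-2)] = 9/16
L_3(-1) = (3)·(1)·(-1)/[(6)·(4)·(2)] = -1/16
Sum: (-3)·(-1/16) + (-3)·(9/16) + 3·(9/16) + (-7)·(-1/16) = 5/8

5/8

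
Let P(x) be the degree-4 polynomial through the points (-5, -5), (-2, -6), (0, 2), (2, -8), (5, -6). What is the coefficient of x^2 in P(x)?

L_0(x) = (x + 2)x(x - 2)(x - 5) / [1050] = (1/1050)x^4 - (1/210)x^3 - (2/525)x^2 + (2/105)x
L_1(x) = (x + 5)x(x - 2)(x - 5) / [-168] = -(1/168)x^4 + (1/84)x^3 + (25/168)x^2 - (25/84)x
L_2(x) = (x + 5)(x + 2)(x - 2)(x - 5) / [100] = (1/100)x^4 - (29/100)x^2 + 1
L_3(x) = (x + 5)(x + 2)x(x - 5) / [-168] = -(1/168)x^4 - (1/84)x^3 + (25/168)x^2 + (25/84)x
L_4(x) = (x + 5)(x + 2)x(x - 2) / [1050] = (1/1050)x^4 + (1/210)x^3 - (2/525)x^2 - (2/105)x
P(x) = (-5)·L_0 + (-6)·L_1 + 2·L_2 + (-8)·L_3 + (-6)·L_4
Only the coefficient of x^2 is needed; take it from each L_i and combine:
(-5)·(-2/525) + (-6)·(25/168) + 2·(-29/100) + (-8)·(25/168) + (-6)·(-2/525) = -367/140

-367/140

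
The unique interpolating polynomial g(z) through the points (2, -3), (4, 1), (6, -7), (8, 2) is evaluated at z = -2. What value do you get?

L_0(-2) = (-6)·(-8)·(-10)/[(-2)·(-4)·(-6)] = 10
L_1(-2) = (-4)·(-8)·(-10)/[(2)·(-2)·(-4)] = -20
L_2(-2) = (-4)·(-6)·(-10)/[(4)·(2)·(-2)] = 15
L_3(-2) = (-4)·(-6)·(-8)/[(6)·(4)·(2)] = -4
Sum: (-3)·(10) + 1·(-20) + (-7)·(15) + 2·(-4) = -163

-163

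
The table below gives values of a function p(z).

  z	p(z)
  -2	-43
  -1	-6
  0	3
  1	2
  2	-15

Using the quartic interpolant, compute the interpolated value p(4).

-241

Evaluate each Lagrange basis at z = 4:
L_0(4) = (5)·(4)·(3)·(2)/[(-1)·(-2)·(-3)·(-4)] = 5
L_1(4) = (6)·(4)·(3)·(2)/[(1)·(-1)·(-2)·(-3)] = -24
L_2(4) = (6)·(5)·(3)·(2)/[(2)·(1)·(-1)·(-2)] = 45
L_3(4) = (6)·(5)·(4)·(2)/[(3)·(2)·(1)·(-1)] = -40
L_4(4) = (6)·(5)·(4)·(3)/[(4)·(3)·(2)·(1)] = 15
Sum: (-43)·(5) + (-6)·(-24) + 3·(45) + 2·(-40) + (-15)·(15) = -241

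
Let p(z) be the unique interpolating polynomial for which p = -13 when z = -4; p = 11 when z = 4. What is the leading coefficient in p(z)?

3

The leading coefficient equals the top divided difference p[-4,4].
p[-4,4] = (11 - (-13)) / (4 - (-4)) = 3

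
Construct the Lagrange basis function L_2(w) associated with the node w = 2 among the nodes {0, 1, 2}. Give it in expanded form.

L_2(w) = (1/2)w^2 - (1/2)w

L_2(w) = w(w - 1) / [(2)·(1)]
       = (w^2 - w) / (2)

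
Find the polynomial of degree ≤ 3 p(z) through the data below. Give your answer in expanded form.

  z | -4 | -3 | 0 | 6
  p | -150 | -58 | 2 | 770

L_0(z) = (z + 3)z(z - 6) / [-40] = -(1/40)z^3 + (3/40)z^2 + (9/20)z
L_1(z) = (z + 4)z(z - 6) / [27] = (1/27)z^3 - (2/27)z^2 - (8/9)z
L_2(z) = (z + 4)(z + 3)(z - 6) / [-72] = -(1/72)z^3 - (1/72)z^2 + (5/12)z + 1
L_3(z) = (z + 4)(z + 3)z / [540] = (1/540)z^3 + (7/540)z^2 + (1/45)z
p(z) = (-150)·L_0 + (-58)·L_1 + 2·L_2 + 770·L_3
  (-150)·L_0(z) = (15/4)z^3 - (45/4)z^2 - (135/2)z
  (-58)·L_1(z) = -(58/27)z^3 + (116/27)z^2 + (464/9)z
  2·L_2(z) = -(1/36)z^3 - (1/36)z^2 + (5/6)z + 2
  770·L_3(z) = (77/54)z^3 + (539/54)z^2 + (154/9)z
Adding term by term: 3z^3 + 3z^2 + 2z + 2

p(z) = 3z^3 + 3z^2 + 2z + 2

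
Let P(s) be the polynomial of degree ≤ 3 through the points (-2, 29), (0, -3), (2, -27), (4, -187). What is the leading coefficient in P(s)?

Build the Lagrange basis polynomials:
L_0(s) = s(s - 2)(s - 4) / [-48] = -(1/48)s^3 + (1/8)s^2 - (1/6)s
L_1(s) = (s + 2)(s - 2)(s - 4) / [16] = (1/16)s^3 - (1/4)s^2 - (1/4)s + 1
L_2(s) = (s + 2)s(s - 4) / [-16] = -(1/16)s^3 + (1/8)s^2 + (1/2)s
L_3(s) = (s + 2)s(s - 2) / [48] = (1/48)s^3 - (1/12)s
P(s) = 29·L_0 + (-3)·L_1 + (-27)·L_2 + (-187)·L_3
Only the coefficient of s^3 is needed; take it from each L_i and combine:
29·(-1/48) + (-3)·(1/16) + (-27)·(-1/16) + (-187)·(1/48) = -3

-3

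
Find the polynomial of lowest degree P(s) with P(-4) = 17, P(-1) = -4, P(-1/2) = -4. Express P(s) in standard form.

P(s) = 2s^2 + 3s - 3

Newton's divided differences:
P[-4,-1] = (-4 - 17) / (-1 - (-4)) = -7
P[-1,-1/2] = (-4 - (-4)) / (-1/2 - (-1)) = 0
P[-4,-1,-1/2] = (0 - (-7)) / (-1/2 - (-4)) = 2
P(s) = 17 + (-7)·(s + 4) + 2·(s + 4)(s + 1)
Expanding: P(s) = 2s^2 + 3s - 3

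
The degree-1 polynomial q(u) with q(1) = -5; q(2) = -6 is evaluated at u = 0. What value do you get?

-4

Evaluate each Lagrange basis at u = 0:
L_0(0) = (-2)/[(-1)] = 2
L_1(0) = (-1)/[(1)] = -1
Sum: (-5)·(2) + (-6)·(-1) = -4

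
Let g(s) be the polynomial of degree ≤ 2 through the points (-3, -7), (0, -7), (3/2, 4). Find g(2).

Using Newton's divided-difference form:
g[-3,0] = (-7 - (-7)) / (0 - (-3)) = 0
g[0,3/2] = (4 - (-7)) / (3/2 - 0) = 22/3
g[-3,0,3/2] = (22/3 - 0) / (3/2 - (-3)) = 44/27
g(2) = -7 + 0·(5) + (44/27)·(5)·(2) = 251/27

251/27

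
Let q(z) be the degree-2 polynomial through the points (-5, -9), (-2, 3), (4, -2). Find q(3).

41/27

Evaluate each Lagrange basis at z = 3:
L_0(3) = (5)·(-1)/[(-3)·(-9)] = -5/27
L_1(3) = (8)·(-1)/[(3)·(-6)] = 4/9
L_2(3) = (8)·(5)/[(9)·(6)] = 20/27
Sum: (-9)·(-5/27) + 3·(4/9) + (-2)·(20/27) = 41/27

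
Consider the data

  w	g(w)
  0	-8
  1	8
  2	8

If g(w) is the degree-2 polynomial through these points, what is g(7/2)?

Using Newton's divided-difference form:
g[0,1] = (8 - (-8)) / (1 - 0) = 16
g[1,2] = (8 - 8) / (2 - 1) = 0
g[0,1,2] = (0 - 16) / (2 - 0) = -8
g(7/2) = -8 + 16·(7/2) + (-8)·(7/2)·(5/2) = -22

-22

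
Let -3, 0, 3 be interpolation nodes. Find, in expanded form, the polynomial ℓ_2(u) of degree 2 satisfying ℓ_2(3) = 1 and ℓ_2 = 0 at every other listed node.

ℓ_2(u) = (1/18)u^2 + (1/6)u

ℓ_2(u) = (u + 3)u / [(6)·(3)]
       = (u^2 + 3u) / (18)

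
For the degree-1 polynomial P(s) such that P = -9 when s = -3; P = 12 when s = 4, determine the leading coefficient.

L_0(s) = (s - 4) / [-7] = -(1/7)s + 4/7
L_1(s) = (s + 3) / [7] = (1/7)s + 3/7
P(s) = (-9)·L_0 + 12·L_1
Only the coefficient of s is needed; take it from each L_i and combine:
(-9)·(-1/7) + 12·(1/7) = 3

3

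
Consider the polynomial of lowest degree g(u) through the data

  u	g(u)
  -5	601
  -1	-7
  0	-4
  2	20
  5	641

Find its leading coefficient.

1

The leading coefficient equals the top divided difference g[-5,-1,0,2,5].
g[-5,-1] = (-7 - 601) / (-1 - (-5)) = -152
g[-1,0] = (-4 - (-7)) / (0 - (-1)) = 3
g[0,2] = (20 - (-4)) / (2 - 0) = 12
g[2,5] = (641 - 20) / (5 - 2) = 207
g[-5,-1,0] = (3 - (-152)) / (0 - (-5)) = 31
g[-1,0,2] = (12 - 3) / (2 - (-1)) = 3
g[0,2,5] = (207 - 12) / (5 - 0) = 39
g[-5,-1,0,2] = (3 - 31) / (2 - (-5)) = -4
g[-1,0,2,5] = (39 - 3) / (5 - (-1)) = 6
g[-5,-1,0,2,5] = (6 - (-4)) / (5 - (-5)) = 1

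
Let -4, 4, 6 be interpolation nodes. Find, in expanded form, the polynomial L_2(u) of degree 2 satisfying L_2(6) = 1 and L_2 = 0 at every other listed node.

L_2(u) = (1/20)u^2 - 4/5

L_2(u) = (u + 4)(u - 4) / [(10)·(2)]
       = (u^2 - 16) / (20)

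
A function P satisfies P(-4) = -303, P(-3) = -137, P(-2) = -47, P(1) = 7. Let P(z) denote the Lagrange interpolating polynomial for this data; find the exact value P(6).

817

Evaluate each Lagrange basis at z = 6:
L_0(6) = (9)·(8)·(5)/[(-1)·(-2)·(-5)] = -36
L_1(6) = (10)·(8)·(5)/[(1)·(-1)·(-4)] = 100
L_2(6) = (10)·(9)·(5)/[(2)·(1)·(-3)] = -75
L_3(6) = (10)·(9)·(8)/[(5)·(4)·(3)] = 12
Sum: (-303)·(-36) + (-137)·(100) + (-47)·(-75) + 7·(12) = 817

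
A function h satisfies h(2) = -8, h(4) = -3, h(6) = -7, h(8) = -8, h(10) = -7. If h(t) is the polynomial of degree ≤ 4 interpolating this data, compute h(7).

Evaluate each Lagrange basis at t = 7:
L_0(7) = (3)·(1)·(-1)·(-3)/[(-2)·(-4)·(-6)·(-8)] = 3/128
L_1(7) = (5)·(1)·(-1)·(-3)/[(2)·(-2)·(-4)·(-6)] = -5/32
L_2(7) = (5)·(3)·(-1)·(-3)/[(4)·(2)·(-2)·(-4)] = 45/64
L_3(7) = (5)·(3)·(1)·(-3)/[(6)·(4)·(2)·(-2)] = 15/32
L_4(7) = (5)·(3)·(1)·(-1)/[(8)·(6)·(4)·(2)] = -5/128
Sum: (-8)·(3/128) + (-3)·(-5/32) + (-7)·(45/64) + (-8)·(15/32) + (-7)·(-5/128) = -1039/128

-1039/128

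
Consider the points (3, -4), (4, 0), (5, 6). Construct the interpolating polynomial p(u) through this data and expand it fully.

p(u) = u^2 - 3u - 4

Build the Lagrange basis polynomials:
L_0(u) = (u - 4)(u - 5) / [2] = (1/2)u^2 - (9/2)u + 10
L_1(u) = (u - 3)(u - 5) / [-1] = -u^2 + 8u - 15
L_2(u) = (u - 3)(u - 4) / [2] = (1/2)u^2 - (7/2)u + 6
p(u) = (-4)·L_0 + 0·L_1 + 6·L_2
  (-4)·L_0(u) = -2u^2 + 18u - 40
  0·L_1(u) = 0
  6·L_2(u) = 3u^2 - 21u + 36
Adding term by term: u^2 - 3u - 4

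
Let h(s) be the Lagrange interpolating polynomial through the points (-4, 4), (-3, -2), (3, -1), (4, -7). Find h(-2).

L_0(-2) = (1)·(-5)·(-6)/[(-1)·(-7)·(-8)] = -15/28
L_1(-2) = (2)·(-5)·(-6)/[(1)·(-6)·(-7)] = 10/7
L_2(-2) = (2)·(1)·(-6)/[(7)·(6)·(-1)] = 2/7
L_3(-2) = (2)·(1)·(-5)/[(8)·(7)·(1)] = -5/28
Sum: 4·(-15/28) + (-2)·(10/7) + (-1)·(2/7) + (-7)·(-5/28) = -113/28

-113/28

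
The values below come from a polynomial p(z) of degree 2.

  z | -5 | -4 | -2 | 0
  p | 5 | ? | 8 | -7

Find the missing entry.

The 3 known values determine p uniquely (degree ≤ 2).
Evaluate each Lagrange basis at z = -4:
L_0(-4) = (-2)·(-4)/[(-3)·(-5)] = 8/15
L_1(-4) = (1)·(-4)/[(3)·(-2)] = 2/3
L_2(-4) = (1)·(-2)/[(5)·(2)] = -1/5
Sum: 5·(8/15) + 8·(2/3) + (-7)·(-1/5) = 47/5

47/5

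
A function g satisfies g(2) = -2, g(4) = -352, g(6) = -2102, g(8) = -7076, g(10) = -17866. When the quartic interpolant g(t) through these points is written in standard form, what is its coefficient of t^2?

Build the Lagrange basis polynomials:
L_0(t) = (t - 4)(t - 6)(t - 8)(t - 10) / [384] = (1/384)t^4 - (7/96)t^3 + (71/96)t^2 - (77/24)t + 5
L_1(t) = (t - 2)(t - 6)(t - 8)(t - 10) / [-96] = -(1/96)t^4 + (13/48)t^3 - (59/24)t^2 + (107/12)t - 10
L_2(t) = (t - 2)(t - 4)(t - 8)(t - 10) / [64] = (1/64)t^4 - (3/8)t^3 + (49/16)t^2 - (39/4)t + 10
L_3(t) = (t - 2)(t - 4)(t - 6)(t - 10) / [-96] = -(1/96)t^4 + (11/48)t^3 - (41/24)t^2 + (61/12)t - 5
L_4(t) = (t - 2)(t - 4)(t - 6)(t - 8) / [384] = (1/384)t^4 - (5/96)t^3 + (35/96)t^2 - (25/24)t + 1
g(t) = (-2)·L_0 + (-352)·L_1 + (-2102)·L_2 + (-7076)·L_3 + (-17866)·L_4
Only the coefficient of t^2 is needed; take it from each L_i and combine:
(-2)·(71/96) + (-352)·(-59/24) + (-2102)·(49/16) + (-7076)·(-41/24) + (-17866)·(35/96) = 1

1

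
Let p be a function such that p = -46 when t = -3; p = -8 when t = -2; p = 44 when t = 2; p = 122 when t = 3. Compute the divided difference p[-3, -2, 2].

-5

p[-3,-2] = (-8 - (-46)) / (-2 - (-3)) = 38
p[-2,2] = (44 - (-8)) / (2 - (-2)) = 13
p[-3,-2,2] = (13 - 38) / (2 - (-3)) = -5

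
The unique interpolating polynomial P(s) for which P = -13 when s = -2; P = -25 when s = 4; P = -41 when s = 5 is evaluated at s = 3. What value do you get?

-13

Using Newton's divided-difference form:
P[-2,4] = (-25 - (-13)) / (4 - (-2)) = -2
P[4,5] = (-41 - (-25)) / (5 - 4) = -16
P[-2,4,5] = (-16 - (-2)) / (5 - (-2)) = -2
P(3) = -13 + (-2)·(5) + (-2)·(5)·(-1) = -13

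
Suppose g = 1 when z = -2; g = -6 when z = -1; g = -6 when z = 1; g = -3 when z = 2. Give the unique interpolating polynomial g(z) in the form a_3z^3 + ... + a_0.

Newton's divided differences:
g[-2,-1] = (-6 - 1) / (-1 - (-2)) = -7
g[-1,1] = (-6 - (-6)) / (1 - (-1)) = 0
g[1,2] = (-3 - (-6)) / (2 - 1) = 3
g[-2,-1,1] = (0 - (-7)) / (1 - (-2)) = 7/3
g[-1,1,2] = (3 - 0) / (2 - (-1)) = 1
g[-2,-1,1,2] = (1 - 7/3) / (2 - (-2)) = -1/3
g(z) = 1 + (-7)·(z + 2) + (7/3)·(z + 2)(z + 1) + (-1/3)·(z + 2)(z + 1)(z - 1)
Expanding: g(z) = -(1/3)z^3 + (5/3)z^2 + (1/3)z - 23/3

g(z) = -(1/3)z^3 + (5/3)z^2 + (1/3)z - 23/3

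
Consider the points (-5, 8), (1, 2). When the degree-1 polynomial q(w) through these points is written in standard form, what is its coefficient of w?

-1

L_0(w) = (w - 1) / [-6] = -(1/6)w + 1/6
L_1(w) = (w + 5) / [6] = (1/6)w + 5/6
q(w) = 8·L_0 + 2·L_1
Only the coefficient of w is needed; take it from each L_i and combine:
8·(-1/6) + 2·(1/6) = -1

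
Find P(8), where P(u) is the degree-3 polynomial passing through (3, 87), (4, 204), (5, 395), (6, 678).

1592

L_0(8) = (4)·(3)·(2)/[(-1)·(-2)·(-3)] = -4
L_1(8) = (5)·(3)·(2)/[(1)·(-1)·(-2)] = 15
L_2(8) = (5)·(4)·(2)/[(2)·(1)·(-1)] = -20
L_3(8) = (5)·(4)·(3)/[(3)·(2)·(1)] = 10
Sum: 87·(-4) + 204·(15) + 395·(-20) + 678·(10) = 1592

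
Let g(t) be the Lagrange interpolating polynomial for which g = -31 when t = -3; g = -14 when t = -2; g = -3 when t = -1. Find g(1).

1

L_0(1) = (3)·(2)/[(-1)·(-2)] = 3
L_1(1) = (4)·(2)/[(1)·(-1)] = -8
L_2(1) = (4)·(3)/[(2)·(1)] = 6
Sum: (-31)·(3) + (-14)·(-8) + (-3)·(6) = 1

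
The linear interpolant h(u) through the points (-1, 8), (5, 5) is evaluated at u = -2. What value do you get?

L_0(-2) = (-7)/[(-6)] = 7/6
L_1(-2) = (-1)/[(6)] = -1/6
Sum: 8·(7/6) + 5·(-1/6) = 17/2

17/2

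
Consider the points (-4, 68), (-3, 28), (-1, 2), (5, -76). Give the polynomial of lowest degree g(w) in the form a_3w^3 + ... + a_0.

g(w) = -w^3 + w^2 + 4w + 4

Newton's divided differences:
g[-4,-3] = (28 - 68) / (-3 - (-4)) = -40
g[-3,-1] = (2 - 28) / (-1 - (-3)) = -13
g[-1,5] = (-76 - 2) / (5 - (-1)) = -13
g[-4,-3,-1] = (-13 - (-40)) / (-1 - (-4)) = 9
g[-3,-1,5] = (-13 - (-13)) / (5 - (-3)) = 0
g[-4,-3,-1,5] = (0 - 9) / (5 - (-4)) = -1
g(w) = 68 + (-40)·(w + 4) + 9·(w + 4)(w + 3) + (-1)·(w + 4)(w + 3)(w + 1)
Expanding: g(w) = -w^3 + w^2 + 4w + 4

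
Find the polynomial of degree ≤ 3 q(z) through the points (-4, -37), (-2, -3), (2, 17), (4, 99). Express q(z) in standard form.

q(z) = z^3 + 2z^2 + z - 1

L_0(z) = (z + 2)(z - 2)(z - 4) / [-96] = -(1/96)z^3 + (1/24)z^2 + (1/24)z - 1/6
L_1(z) = (z + 4)(z - 2)(z - 4) / [48] = (1/48)z^3 - (1/24)z^2 - (1/3)z + 2/3
L_2(z) = (z + 4)(z + 2)(z - 4) / [-48] = -(1/48)z^3 - (1/24)z^2 + (1/3)z + 2/3
L_3(z) = (z + 4)(z + 2)(z - 2) / [96] = (1/96)z^3 + (1/24)z^2 - (1/24)z - 1/6
q(z) = (-37)·L_0 + (-3)·L_1 + 17·L_2 + 99·L_3
  (-37)·L_0(z) = (37/96)z^3 - (37/24)z^2 - (37/24)z + 37/6
  (-3)·L_1(z) = -(1/16)z^3 + (1/8)z^2 + z - 2
  17·L_2(z) = -(17/48)z^3 - (17/24)z^2 + (17/3)z + 34/3
  99·L_3(z) = (33/32)z^3 + (33/8)z^2 - (33/8)z - 33/2
Adding term by term: z^3 + 2z^2 + z - 1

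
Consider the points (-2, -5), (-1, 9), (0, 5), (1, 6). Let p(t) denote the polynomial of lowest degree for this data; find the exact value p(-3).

-60

Evaluate each Lagrange basis at t = -3:
L_0(-3) = (-2)·(-3)·(-4)/[(-1)·(-2)·(-3)] = 4
L_1(-3) = (-1)·(-3)·(-4)/[(1)·(-1)·(-2)] = -6
L_2(-3) = (-1)·(-2)·(-4)/[(2)·(1)·(-1)] = 4
L_3(-3) = (-1)·(-2)·(-3)/[(3)·(2)·(1)] = -1
Sum: (-5)·(4) + 9·(-6) + 5·(4) + 6·(-1) = -60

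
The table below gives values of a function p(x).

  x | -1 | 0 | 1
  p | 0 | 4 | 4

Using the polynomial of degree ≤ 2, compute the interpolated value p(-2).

-8

L_0(-2) = (-2)·(-3)/[(-1)·(-2)] = 3
L_1(-2) = (-1)·(-3)/[(1)·(-1)] = -3
L_2(-2) = (-1)·(-2)/[(2)·(1)] = 1
Sum: 0 + 4·(-3) + 4·(1) = -8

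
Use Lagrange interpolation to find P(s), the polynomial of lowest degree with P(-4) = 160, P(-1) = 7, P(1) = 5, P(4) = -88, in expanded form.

Build the Lagrange basis polynomials:
L_0(s) = (s + 1)(s - 1)(s - 4) / [-120] = -(1/120)s^3 + (1/30)s^2 + (1/120)s - 1/30
L_1(s) = (s + 4)(s - 1)(s - 4) / [30] = (1/30)s^3 - (1/30)s^2 - (8/15)s + 8/15
L_2(s) = (s + 4)(s + 1)(s - 4) / [-30] = -(1/30)s^3 - (1/30)s^2 + (8/15)s + 8/15
L_3(s) = (s + 4)(s + 1)(s - 1) / [120] = (1/120)s^3 + (1/30)s^2 - (1/120)s - 1/30
P(s) = 160·L_0 + 7·L_1 + 5·L_2 + (-88)·L_3
  160·L_0(s) = -(4/3)s^3 + (16/3)s^2 + (4/3)s - 16/3
  7·L_1(s) = (7/30)s^3 - (7/30)s^2 - (56/15)s + 56/15
  5·L_2(s) = -(1/6)s^3 - (1/6)s^2 + (8/3)s + 8/3
  (-88)·L_3(s) = -(11/15)s^3 - (44/15)s^2 + (11/15)s + 44/15
Adding term by term: -2s^3 + 2s^2 + s + 4

P(s) = -2s^3 + 2s^2 + s + 4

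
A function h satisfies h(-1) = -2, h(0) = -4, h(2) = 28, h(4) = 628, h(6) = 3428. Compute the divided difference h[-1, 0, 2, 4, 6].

3

h[-1,0] = (-4 - (-2)) / (0 - (-1)) = -2
h[0,2] = (28 - (-4)) / (2 - 0) = 16
h[2,4] = (628 - 28) / (4 - 2) = 300
h[4,6] = (3428 - 628) / (6 - 4) = 1400
h[-1,0,2] = (16 - (-2)) / (2 - (-1)) = 6
h[0,2,4] = (300 - 16) / (4 - 0) = 71
h[2,4,6] = (1400 - 300) / (6 - 2) = 275
h[-1,0,2,4] = (71 - 6) / (4 - (-1)) = 13
h[0,2,4,6] = (275 - 71) / (6 - 0) = 34
h[-1,0,2,4,6] = (34 - 13) / (6 - (-1)) = 3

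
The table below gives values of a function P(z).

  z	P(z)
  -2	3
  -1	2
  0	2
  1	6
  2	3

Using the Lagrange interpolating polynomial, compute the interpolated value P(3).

Evaluate each Lagrange basis at z = 3:
L_0(3) = (4)·(3)·(2)·(1)/[(-1)·(-2)·(-3)·(-4)] = 1
L_1(3) = (5)·(3)·(2)·(1)/[(1)·(-1)·(-2)·(-3)] = -5
L_2(3) = (5)·(4)·(2)·(1)/[(2)·(1)·(-1)·(-2)] = 10
L_3(3) = (5)·(4)·(3)·(1)/[(3)·(2)·(1)·(-1)] = -10
L_4(3) = (5)·(4)·(3)·(2)/[(4)·(3)·(2)·(1)] = 5
Sum: 3·(1) + 2·(-5) + 2·(10) + 6·(-10) + 3·(5) = -32

-32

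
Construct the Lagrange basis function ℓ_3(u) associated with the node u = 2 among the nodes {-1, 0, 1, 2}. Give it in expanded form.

ℓ_3(u) = (1/6)u^3 - (1/6)u

ℓ_3(u) = (u + 1)u(u - 1) / [(3)·(2)·(1)]
       = (u^3 - u) / (6)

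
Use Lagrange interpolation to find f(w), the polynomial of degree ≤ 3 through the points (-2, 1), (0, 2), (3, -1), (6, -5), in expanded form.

L_0(w) = w(w - 3)(w - 6) / [-80] = -(1/80)w^3 + (9/80)w^2 - (9/40)w
L_1(w) = (w + 2)(w - 3)(w - 6) / [36] = (1/36)w^3 - (7/36)w^2 + 1
L_2(w) = (w + 2)w(w - 6) / [-45] = -(1/45)w^3 + (4/45)w^2 + (4/15)w
L_3(w) = (w + 2)w(w - 3) / [144] = (1/144)w^3 - (1/144)w^2 - (1/24)w
f(w) = 1·L_0 + 2·L_1 + (-1)·L_2 + (-5)·L_3
  1·L_0(w) = -(1/80)w^3 + (9/80)w^2 - (9/40)w
  2·L_1(w) = (1/18)w^3 - (7/18)w^2 + 2
  (-1)·L_2(w) = (1/45)w^3 - (4/45)w^2 - (4/15)w
  (-5)·L_3(w) = -(5/144)w^3 + (5/144)w^2 + (5/24)w
Adding term by term: (11/360)w^3 - (119/360)w^2 - (17/60)w + 2

f(w) = (11/360)w^3 - (119/360)w^2 - (17/60)w + 2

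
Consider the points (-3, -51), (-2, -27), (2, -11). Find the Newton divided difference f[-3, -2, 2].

-4

f[-3,-2] = (-27 - (-51)) / (-2 - (-3)) = 24
f[-2,2] = (-11 - (-27)) / (2 - (-2)) = 4
f[-3,-2,2] = (4 - 24) / (2 - (-3)) = -4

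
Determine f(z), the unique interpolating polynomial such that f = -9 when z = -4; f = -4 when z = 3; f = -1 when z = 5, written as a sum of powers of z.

Newton's divided differences:
f[-4,3] = (-4 - (-9)) / (3 - (-4)) = 5/7
f[3,5] = (-1 - (-4)) / (5 - 3) = 3/2
f[-4,3,5] = (3/2 - 5/7) / (5 - (-4)) = 11/126
f(z) = -9 + (5/7)·(z + 4) + (11/126)·(z + 4)(z - 3)
Expanding: f(z) = (11/126)z^2 + (101/126)z - 151/21

f(z) = (11/126)z^2 + (101/126)z - 151/21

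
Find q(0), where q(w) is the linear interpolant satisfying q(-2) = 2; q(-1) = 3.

Evaluate each Lagrange basis at w = 0:
L_0(0) = (1)/[(-1)] = -1
L_1(0) = (2)/[(1)] = 2
Sum: 2·(-1) + 3·(2) = 4

4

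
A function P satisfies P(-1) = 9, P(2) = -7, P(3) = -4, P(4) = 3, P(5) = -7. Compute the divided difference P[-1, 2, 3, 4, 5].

-209/360

P[-1,2] = (-7 - 9) / (2 - (-1)) = -16/3
P[2,3] = (-4 - (-7)) / (3 - 2) = 3
P[3,4] = (3 - (-4)) / (4 - 3) = 7
P[4,5] = (-7 - 3) / (5 - 4) = -10
P[-1,2,3] = (3 - (-16/3)) / (3 - (-1)) = 25/12
P[2,3,4] = (7 - 3) / (4 - 2) = 2
P[3,4,5] = (-10 - 7) / (5 - 3) = -17/2
P[-1,2,3,4] = (2 - 25/12) / (4 - (-1)) = -1/60
P[2,3,4,5] = (-17/2 - 2) / (5 - 2) = -7/2
P[-1,2,3,4,5] = (-7/2 - (-1/60)) / (5 - (-1)) = -209/360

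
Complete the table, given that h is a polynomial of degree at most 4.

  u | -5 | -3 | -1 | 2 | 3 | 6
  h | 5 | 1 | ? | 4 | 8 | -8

-1201/330

The 5 known values determine h uniquely (degree ≤ 4).
L_0(-1) = (2)·(-3)·(-4)·(-7)/[(-2)·(-7)·(-8)·(-11)] = -3/22
L_1(-1) = (4)·(-3)·(-4)·(-7)/[(2)·(-5)·(-6)·(-9)] = 28/45
L_2(-1) = (4)·(2)·(-4)·(-7)/[(7)·(5)·(-1)·(-4)] = 8/5
L_3(-1) = (4)·(2)·(-3)·(-7)/[(8)·(6)·(1)·(-3)] = -7/6
L_4(-1) = (4)·(2)·(-3)·(-4)/[(11)·(9)·(4)·(3)] = 8/99
Sum: 5·(-3/22) + 1·(28/45) + 4·(8/5) + 8·(-7/6) + (-8)·(8/99) = -1201/330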